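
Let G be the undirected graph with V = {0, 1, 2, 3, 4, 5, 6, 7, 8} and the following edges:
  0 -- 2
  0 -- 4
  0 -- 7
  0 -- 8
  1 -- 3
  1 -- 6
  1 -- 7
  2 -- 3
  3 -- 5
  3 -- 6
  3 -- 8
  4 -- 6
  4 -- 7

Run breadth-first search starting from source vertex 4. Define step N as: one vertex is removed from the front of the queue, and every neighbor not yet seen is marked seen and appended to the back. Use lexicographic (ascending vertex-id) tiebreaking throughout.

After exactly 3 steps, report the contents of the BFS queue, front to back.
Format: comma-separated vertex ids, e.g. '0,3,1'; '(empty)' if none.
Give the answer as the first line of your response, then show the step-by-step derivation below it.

7,2,8,1,3

step 1: dequeue 4; queue=[0,6,7]; order=4
step 2: dequeue 0; queue=[6,7,2,8]; order=4,0
step 3: dequeue 6; queue=[7,2,8,1,3]; order=4,0,6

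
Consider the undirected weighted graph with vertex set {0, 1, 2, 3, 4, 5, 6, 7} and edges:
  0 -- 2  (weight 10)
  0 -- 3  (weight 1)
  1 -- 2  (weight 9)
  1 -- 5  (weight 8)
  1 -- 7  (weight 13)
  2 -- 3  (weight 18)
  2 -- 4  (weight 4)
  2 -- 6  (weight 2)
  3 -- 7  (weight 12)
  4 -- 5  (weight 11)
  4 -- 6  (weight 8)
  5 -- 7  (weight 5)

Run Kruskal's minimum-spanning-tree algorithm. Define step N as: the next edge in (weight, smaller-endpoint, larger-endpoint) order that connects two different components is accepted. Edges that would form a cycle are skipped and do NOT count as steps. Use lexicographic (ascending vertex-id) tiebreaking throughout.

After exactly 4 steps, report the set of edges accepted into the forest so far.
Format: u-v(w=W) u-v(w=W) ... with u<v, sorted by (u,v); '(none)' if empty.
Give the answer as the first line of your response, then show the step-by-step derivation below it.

0-3(w=1) 2-4(w=4) 2-6(w=2) 5-7(w=5)

step 1: add edge 0-3 (w=1); MST = {0-3(w=1)}
step 2: add edge 2-6 (w=2); MST = {0-3(w=1) 2-6(w=2)}
step 3: add edge 2-4 (w=4); MST = {0-3(w=1) 2-4(w=4) 2-6(w=2)}
step 4: add edge 5-7 (w=5); MST = {0-3(w=1) 2-4(w=4) 2-6(w=2) 5-7(w=5)}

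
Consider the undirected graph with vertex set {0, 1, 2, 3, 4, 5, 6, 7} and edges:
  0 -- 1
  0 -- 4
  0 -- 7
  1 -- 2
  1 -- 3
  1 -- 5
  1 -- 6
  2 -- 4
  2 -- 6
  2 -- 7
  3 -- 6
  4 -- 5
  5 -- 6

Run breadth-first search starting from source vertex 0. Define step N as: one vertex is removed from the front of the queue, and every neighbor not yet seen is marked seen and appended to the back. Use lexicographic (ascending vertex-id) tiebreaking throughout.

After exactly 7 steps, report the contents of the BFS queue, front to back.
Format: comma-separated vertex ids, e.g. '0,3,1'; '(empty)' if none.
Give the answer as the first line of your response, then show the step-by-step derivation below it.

6

step 1: dequeue 0; queue=[1,4,7]; order=0
step 2: dequeue 1; queue=[4,7,2,3,5,6]; order=0,1
step 3: dequeue 4; queue=[7,2,3,5,6]; order=0,1,4
step 4: dequeue 7; queue=[2,3,5,6]; order=0,1,4,7
step 5: dequeue 2; queue=[3,5,6]; order=0,1,4,7,2
step 6: dequeue 3; queue=[5,6]; order=0,1,4,7,2,3
step 7: dequeue 5; queue=[6]; order=0,1,4,7,2,3,5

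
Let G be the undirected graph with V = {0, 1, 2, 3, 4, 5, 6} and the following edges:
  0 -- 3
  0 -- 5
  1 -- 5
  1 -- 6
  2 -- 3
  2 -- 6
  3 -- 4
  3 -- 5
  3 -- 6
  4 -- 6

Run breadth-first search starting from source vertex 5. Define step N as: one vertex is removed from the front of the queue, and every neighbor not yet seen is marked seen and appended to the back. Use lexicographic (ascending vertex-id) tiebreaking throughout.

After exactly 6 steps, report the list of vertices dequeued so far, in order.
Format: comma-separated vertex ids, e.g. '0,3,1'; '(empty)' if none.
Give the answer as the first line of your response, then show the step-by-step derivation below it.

5,0,1,3,6,2

step 1: dequeue 5; queue=[0,1,3]; order=5
step 2: dequeue 0; queue=[1,3]; order=5,0
step 3: dequeue 1; queue=[3,6]; order=5,0,1
step 4: dequeue 3; queue=[6,2,4]; order=5,0,1,3
step 5: dequeue 6; queue=[2,4]; order=5,0,1,3,6
step 6: dequeue 2; queue=[4]; order=5,0,1,3,6,2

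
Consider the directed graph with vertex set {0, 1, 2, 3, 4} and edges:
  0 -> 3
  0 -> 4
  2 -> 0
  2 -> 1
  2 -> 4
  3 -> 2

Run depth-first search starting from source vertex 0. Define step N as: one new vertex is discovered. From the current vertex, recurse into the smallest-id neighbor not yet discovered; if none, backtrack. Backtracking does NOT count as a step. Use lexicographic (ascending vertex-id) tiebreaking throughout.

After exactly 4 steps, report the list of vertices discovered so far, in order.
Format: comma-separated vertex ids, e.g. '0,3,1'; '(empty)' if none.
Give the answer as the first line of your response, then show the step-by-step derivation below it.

0,3,2,1

step 1: discover 0; path=0; order=0
step 2: discover 3; path=0>3; order=0,3
step 3: discover 2; path=0>3>2; order=0,3,2
step 4: discover 1; path=0>3>2>1; order=0,3,2,1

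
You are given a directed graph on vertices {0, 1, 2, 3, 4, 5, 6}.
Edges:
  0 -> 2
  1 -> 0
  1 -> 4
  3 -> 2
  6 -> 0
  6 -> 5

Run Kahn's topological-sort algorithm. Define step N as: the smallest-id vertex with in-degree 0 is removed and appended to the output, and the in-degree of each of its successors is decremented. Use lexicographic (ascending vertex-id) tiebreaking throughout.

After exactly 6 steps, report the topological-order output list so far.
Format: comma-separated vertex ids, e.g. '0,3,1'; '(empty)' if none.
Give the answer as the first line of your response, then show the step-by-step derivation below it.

1,3,4,6,0,2

step 1: output 1; order=[1]; indeg=(1,0,2,0,0,1,0)
step 2: output 3; order=[1,3]; indeg=(1,0,1,0,0,1,0)
step 3: output 4; order=[1,3,4]; indeg=(1,0,1,0,0,1,0)
step 4: output 6; order=[1,3,4,6]; indeg=(0,0,1,0,0,0,0)
step 5: output 0; order=[1,3,4,6,0]; indeg=(0,0,0,0,0,0,0)
step 6: output 2; order=[1,3,4,6,0,2]; indeg=(0,0,0,0,0,0,0)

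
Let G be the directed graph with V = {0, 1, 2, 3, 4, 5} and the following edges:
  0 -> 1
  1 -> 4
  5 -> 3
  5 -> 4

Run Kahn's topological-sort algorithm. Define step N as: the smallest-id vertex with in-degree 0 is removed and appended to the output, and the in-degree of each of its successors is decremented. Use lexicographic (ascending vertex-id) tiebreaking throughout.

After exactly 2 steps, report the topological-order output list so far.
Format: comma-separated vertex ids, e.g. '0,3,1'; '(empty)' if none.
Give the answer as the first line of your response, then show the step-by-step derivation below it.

0,1

step 1: output 0; order=[0]; indeg=(0,0,0,1,2,0)
step 2: output 1; order=[0,1]; indeg=(0,0,0,1,1,0)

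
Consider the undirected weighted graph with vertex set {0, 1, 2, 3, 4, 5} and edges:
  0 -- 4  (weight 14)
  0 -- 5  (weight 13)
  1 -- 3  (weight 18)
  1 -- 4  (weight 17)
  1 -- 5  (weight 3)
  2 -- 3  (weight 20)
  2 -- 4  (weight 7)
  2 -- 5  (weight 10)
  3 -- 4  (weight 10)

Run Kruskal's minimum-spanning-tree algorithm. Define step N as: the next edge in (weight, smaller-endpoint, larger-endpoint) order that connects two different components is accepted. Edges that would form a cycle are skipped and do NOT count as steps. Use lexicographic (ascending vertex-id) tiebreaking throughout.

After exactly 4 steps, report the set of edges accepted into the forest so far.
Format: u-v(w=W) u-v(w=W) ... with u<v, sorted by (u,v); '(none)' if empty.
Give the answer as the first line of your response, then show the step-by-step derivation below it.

1-5(w=3) 2-4(w=7) 2-5(w=10) 3-4(w=10)

step 1: add edge 1-5 (w=3); MST = {1-5(w=3)}
step 2: add edge 2-4 (w=7); MST = {1-5(w=3) 2-4(w=7)}
step 3: add edge 2-5 (w=10); MST = {1-5(w=3) 2-4(w=7) 2-5(w=10)}
step 4: add edge 3-4 (w=10); MST = {1-5(w=3) 2-4(w=7) 2-5(w=10) 3-4(w=10)}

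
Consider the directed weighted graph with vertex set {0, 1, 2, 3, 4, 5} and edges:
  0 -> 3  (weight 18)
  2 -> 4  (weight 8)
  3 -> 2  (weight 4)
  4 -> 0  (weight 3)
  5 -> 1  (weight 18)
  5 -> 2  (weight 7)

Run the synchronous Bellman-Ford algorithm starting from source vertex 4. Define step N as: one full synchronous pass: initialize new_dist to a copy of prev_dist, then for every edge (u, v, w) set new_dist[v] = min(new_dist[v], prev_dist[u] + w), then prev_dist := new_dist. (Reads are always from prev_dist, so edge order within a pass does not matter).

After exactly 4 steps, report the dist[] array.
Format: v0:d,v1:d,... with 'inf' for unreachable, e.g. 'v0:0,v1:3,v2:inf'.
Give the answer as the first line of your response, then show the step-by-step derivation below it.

v0:3,v1:inf,v2:25,v3:21,v4:0,v5:inf

step 1: dist = v0:3,v1:inf,v2:inf,v3:inf,v4:0,v5:inf
step 2: dist = v0:3,v1:inf,v2:inf,v3:21,v4:0,v5:inf
step 3: dist = v0:3,v1:inf,v2:25,v3:21,v4:0,v5:inf
step 4: dist = v0:3,v1:inf,v2:25,v3:21,v4:0,v5:inf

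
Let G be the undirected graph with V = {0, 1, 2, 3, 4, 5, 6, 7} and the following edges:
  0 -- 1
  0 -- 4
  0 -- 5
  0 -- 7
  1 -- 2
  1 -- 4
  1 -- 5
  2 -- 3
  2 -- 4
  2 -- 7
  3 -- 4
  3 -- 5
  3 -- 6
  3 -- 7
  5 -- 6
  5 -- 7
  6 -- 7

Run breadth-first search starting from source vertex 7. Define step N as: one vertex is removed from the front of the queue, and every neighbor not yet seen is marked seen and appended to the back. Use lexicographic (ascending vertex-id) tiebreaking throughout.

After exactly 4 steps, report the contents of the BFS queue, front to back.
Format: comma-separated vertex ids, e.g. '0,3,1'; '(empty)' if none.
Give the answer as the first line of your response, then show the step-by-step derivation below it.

5,6,1,4

step 1: dequeue 7; queue=[0,2,3,5,6]; order=7
step 2: dequeue 0; queue=[2,3,5,6,1,4]; order=7,0
step 3: dequeue 2; queue=[3,5,6,1,4]; order=7,0,2
step 4: dequeue 3; queue=[5,6,1,4]; order=7,0,2,3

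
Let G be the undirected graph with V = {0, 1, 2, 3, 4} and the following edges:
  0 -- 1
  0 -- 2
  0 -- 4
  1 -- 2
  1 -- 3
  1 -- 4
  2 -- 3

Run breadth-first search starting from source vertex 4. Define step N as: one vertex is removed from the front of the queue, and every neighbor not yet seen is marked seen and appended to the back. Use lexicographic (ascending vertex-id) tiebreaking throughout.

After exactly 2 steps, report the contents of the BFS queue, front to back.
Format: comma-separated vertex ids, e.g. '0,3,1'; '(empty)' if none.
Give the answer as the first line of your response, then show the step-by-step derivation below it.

1,2

step 1: dequeue 4; queue=[0,1]; order=4
step 2: dequeue 0; queue=[1,2]; order=4,0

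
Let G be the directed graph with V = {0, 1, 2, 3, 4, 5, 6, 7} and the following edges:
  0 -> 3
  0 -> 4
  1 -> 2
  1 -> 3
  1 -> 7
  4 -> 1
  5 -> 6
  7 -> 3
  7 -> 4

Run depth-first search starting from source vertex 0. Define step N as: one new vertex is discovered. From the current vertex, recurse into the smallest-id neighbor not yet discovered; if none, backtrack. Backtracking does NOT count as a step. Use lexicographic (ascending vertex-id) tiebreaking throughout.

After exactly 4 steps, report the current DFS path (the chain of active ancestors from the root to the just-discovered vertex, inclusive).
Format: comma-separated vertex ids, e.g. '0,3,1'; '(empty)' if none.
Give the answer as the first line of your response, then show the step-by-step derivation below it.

0,4,1

step 1: discover 0; path=0; order=0
step 2: discover 3; path=0>3; order=0,3
step 3: discover 4; path=0>4; order=0,3,4
step 4: discover 1; path=0>4>1; order=0,3,4,1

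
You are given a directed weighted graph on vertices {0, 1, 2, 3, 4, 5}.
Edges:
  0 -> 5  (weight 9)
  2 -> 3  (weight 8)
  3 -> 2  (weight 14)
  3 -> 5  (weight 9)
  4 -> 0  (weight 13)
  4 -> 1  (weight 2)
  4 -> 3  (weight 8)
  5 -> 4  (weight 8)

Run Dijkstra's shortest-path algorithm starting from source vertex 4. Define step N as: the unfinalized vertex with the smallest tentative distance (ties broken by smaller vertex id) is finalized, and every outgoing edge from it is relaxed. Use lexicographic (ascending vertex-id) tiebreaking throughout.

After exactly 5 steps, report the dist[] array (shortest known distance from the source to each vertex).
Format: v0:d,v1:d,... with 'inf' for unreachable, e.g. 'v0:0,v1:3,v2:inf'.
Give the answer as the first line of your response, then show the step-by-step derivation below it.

v0:13,v1:2,v2:22,v3:8,v4:0,v5:17

step 1: dist = v0:13,v1:2,v2:inf,v3:8,v4:0,v5:inf
step 2: dist = v0:13,v1:2,v2:inf,v3:8,v4:0,v5:inf
step 3: dist = v0:13,v1:2,v2:22,v3:8,v4:0,v5:17
step 4: dist = v0:13,v1:2,v2:22,v3:8,v4:0,v5:17
step 5: dist = v0:13,v1:2,v2:22,v3:8,v4:0,v5:17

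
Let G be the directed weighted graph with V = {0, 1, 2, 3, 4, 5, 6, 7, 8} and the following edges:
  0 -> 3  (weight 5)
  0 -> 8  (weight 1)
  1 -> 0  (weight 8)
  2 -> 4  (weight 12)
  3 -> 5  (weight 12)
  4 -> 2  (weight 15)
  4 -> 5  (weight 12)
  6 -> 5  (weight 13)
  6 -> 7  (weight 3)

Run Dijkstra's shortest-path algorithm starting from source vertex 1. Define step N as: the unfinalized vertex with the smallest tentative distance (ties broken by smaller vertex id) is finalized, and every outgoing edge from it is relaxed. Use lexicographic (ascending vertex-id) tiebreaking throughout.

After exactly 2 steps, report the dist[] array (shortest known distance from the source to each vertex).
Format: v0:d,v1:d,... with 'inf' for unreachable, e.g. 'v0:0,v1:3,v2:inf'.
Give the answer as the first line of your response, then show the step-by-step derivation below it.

v0:8,v1:0,v2:inf,v3:13,v4:inf,v5:inf,v6:inf,v7:inf,v8:9

step 1: dist = v0:8,v1:0,v2:inf,v3:inf,v4:inf,v5:inf,v6:inf,v7:inf,v8:inf
step 2: dist = v0:8,v1:0,v2:inf,v3:13,v4:inf,v5:inf,v6:inf,v7:inf,v8:9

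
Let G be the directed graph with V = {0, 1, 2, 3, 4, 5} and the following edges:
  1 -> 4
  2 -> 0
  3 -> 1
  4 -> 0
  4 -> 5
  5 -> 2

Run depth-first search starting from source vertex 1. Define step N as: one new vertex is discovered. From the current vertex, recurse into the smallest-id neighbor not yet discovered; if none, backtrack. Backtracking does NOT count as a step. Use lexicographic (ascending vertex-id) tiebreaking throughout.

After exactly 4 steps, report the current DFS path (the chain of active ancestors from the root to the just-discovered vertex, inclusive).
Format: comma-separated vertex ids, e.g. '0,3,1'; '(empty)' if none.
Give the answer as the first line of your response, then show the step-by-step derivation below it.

1,4,5

step 1: discover 1; path=1; order=1
step 2: discover 4; path=1>4; order=1,4
step 3: discover 0; path=1>4>0; order=1,4,0
step 4: discover 5; path=1>4>5; order=1,4,0,5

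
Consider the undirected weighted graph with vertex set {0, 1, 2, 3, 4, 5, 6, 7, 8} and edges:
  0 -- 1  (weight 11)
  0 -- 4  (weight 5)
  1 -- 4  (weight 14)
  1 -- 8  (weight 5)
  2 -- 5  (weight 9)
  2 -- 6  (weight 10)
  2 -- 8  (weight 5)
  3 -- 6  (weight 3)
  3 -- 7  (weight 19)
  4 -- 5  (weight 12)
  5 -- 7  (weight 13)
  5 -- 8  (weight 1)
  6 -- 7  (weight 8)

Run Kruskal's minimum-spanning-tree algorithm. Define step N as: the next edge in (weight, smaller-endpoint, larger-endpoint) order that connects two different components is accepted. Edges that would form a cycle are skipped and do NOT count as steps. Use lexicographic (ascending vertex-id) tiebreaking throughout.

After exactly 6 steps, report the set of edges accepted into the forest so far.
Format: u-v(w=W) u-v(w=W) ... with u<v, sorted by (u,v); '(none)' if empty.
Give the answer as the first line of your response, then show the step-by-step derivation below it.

0-4(w=5) 1-8(w=5) 2-8(w=5) 3-6(w=3) 5-8(w=1) 6-7(w=8)

step 1: add edge 5-8 (w=1); MST = {5-8(w=1)}
step 2: add edge 3-6 (w=3); MST = {3-6(w=3) 5-8(w=1)}
step 3: add edge 0-4 (w=5); MST = {0-4(w=5) 3-6(w=3) 5-8(w=1)}
step 4: add edge 1-8 (w=5); MST = {0-4(w=5) 1-8(w=5) 3-6(w=3) 5-8(w=1)}
step 5: add edge 2-8 (w=5); MST = {0-4(w=5) 1-8(w=5) 2-8(w=5) 3-6(w=3) 5-8(w=1)}
step 6: add edge 6-7 (w=8); MST = {0-4(w=5) 1-8(w=5) 2-8(w=5) 3-6(w=3) 5-8(w=1) 6-7(w=8)}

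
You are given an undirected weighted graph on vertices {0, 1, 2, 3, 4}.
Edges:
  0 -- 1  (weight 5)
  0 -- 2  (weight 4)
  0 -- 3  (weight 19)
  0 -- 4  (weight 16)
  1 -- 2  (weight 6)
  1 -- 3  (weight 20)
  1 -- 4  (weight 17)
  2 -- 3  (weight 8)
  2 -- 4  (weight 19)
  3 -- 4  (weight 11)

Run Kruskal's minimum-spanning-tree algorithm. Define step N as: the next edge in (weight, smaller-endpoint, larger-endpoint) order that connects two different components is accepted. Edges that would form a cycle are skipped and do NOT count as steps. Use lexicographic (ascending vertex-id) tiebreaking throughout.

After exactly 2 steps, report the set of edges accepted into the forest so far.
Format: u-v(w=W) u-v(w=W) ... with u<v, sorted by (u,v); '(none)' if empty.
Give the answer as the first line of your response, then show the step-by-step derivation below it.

0-1(w=5) 0-2(w=4)

step 1: add edge 0-2 (w=4); MST = {0-2(w=4)}
step 2: add edge 0-1 (w=5); MST = {0-1(w=5) 0-2(w=4)}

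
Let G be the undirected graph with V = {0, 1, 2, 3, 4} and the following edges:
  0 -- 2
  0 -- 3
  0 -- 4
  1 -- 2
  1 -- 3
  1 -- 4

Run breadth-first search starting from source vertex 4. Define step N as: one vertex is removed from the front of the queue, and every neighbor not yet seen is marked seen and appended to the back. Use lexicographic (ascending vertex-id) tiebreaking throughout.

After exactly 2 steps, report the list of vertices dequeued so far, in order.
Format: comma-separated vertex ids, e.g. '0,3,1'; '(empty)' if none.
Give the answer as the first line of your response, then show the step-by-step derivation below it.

4,0

step 1: dequeue 4; queue=[0,1]; order=4
step 2: dequeue 0; queue=[1,2,3]; order=4,0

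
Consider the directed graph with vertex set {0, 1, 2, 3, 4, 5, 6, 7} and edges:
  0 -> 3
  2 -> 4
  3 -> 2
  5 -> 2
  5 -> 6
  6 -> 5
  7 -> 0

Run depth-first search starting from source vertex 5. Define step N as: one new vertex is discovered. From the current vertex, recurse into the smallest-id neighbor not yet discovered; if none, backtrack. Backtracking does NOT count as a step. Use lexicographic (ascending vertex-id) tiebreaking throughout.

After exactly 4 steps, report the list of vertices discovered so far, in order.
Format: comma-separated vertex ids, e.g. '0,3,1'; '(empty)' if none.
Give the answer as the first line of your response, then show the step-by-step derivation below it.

5,2,4,6

step 1: discover 5; path=5; order=5
step 2: discover 2; path=5>2; order=5,2
step 3: discover 4; path=5>2>4; order=5,2,4
step 4: discover 6; path=5>6; order=5,2,4,6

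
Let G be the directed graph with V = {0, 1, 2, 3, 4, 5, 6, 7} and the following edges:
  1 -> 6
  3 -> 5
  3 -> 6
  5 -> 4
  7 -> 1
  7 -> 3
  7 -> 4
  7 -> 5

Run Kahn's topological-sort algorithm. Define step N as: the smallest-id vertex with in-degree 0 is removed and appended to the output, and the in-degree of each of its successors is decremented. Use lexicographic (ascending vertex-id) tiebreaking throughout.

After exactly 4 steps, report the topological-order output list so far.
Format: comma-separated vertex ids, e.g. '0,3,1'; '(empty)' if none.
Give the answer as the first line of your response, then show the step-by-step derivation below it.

0,2,7,1

step 1: output 0; order=[0]; indeg=(0,1,0,1,2,2,2,0)
step 2: output 2; order=[0,2]; indeg=(0,1,0,1,2,2,2,0)
step 3: output 7; order=[0,2,7]; indeg=(0,0,0,0,1,1,2,0)
step 4: output 1; order=[0,2,7,1]; indeg=(0,0,0,0,1,1,1,0)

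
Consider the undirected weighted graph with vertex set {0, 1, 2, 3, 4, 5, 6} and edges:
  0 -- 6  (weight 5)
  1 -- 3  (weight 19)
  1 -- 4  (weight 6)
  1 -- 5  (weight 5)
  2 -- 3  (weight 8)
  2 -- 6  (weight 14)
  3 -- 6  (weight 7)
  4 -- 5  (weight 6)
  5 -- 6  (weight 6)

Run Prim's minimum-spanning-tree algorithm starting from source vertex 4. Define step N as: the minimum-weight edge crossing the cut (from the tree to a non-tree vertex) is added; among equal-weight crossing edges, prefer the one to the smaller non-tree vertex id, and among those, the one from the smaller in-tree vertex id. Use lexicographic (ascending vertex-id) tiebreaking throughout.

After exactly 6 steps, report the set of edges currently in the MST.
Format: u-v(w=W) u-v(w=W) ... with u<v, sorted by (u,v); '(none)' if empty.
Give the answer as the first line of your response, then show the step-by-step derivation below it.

0-6(w=5) 1-4(w=6) 1-5(w=5) 2-3(w=8) 3-6(w=7) 5-6(w=6)

step 1: add edge 1-4 (w=6); MST = {1-4(w=6)}
step 2: add edge 1-5 (w=5); MST = {1-4(w=6) 1-5(w=5)}
step 3: add edge 5-6 (w=6); MST = {1-4(w=6) 1-5(w=5) 5-6(w=6)}
step 4: add edge 0-6 (w=5); MST = {0-6(w=5) 1-4(w=6) 1-5(w=5) 5-6(w=6)}
step 5: add edge 3-6 (w=7); MST = {0-6(w=5) 1-4(w=6) 1-5(w=5) 3-6(w=7) 5-6(w=6)}
step 6: add edge 2-3 (w=8); MST = {0-6(w=5) 1-4(w=6) 1-5(w=5) 2-3(w=8) 3-6(w=7) 5-6(w=6)}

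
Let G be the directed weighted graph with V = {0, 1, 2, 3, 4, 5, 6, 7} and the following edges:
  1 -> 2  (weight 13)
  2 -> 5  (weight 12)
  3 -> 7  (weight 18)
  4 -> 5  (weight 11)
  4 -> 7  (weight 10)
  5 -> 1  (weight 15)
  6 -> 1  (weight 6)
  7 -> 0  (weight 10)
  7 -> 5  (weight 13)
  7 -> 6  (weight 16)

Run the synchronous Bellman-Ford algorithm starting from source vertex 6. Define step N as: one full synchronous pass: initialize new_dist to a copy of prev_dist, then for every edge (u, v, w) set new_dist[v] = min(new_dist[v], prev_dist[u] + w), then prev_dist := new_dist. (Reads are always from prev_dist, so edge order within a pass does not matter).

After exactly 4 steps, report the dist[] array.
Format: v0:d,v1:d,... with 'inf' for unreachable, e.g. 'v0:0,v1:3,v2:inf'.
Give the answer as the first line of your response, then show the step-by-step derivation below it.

v0:inf,v1:6,v2:19,v3:inf,v4:inf,v5:31,v6:0,v7:inf

step 1: dist = v0:inf,v1:6,v2:inf,v3:inf,v4:inf,v5:inf,v6:0,v7:inf
step 2: dist = v0:inf,v1:6,v2:19,v3:inf,v4:inf,v5:inf,v6:0,v7:inf
step 3: dist = v0:inf,v1:6,v2:19,v3:inf,v4:inf,v5:31,v6:0,v7:inf
step 4: dist = v0:inf,v1:6,v2:19,v3:inf,v4:inf,v5:31,v6:0,v7:inf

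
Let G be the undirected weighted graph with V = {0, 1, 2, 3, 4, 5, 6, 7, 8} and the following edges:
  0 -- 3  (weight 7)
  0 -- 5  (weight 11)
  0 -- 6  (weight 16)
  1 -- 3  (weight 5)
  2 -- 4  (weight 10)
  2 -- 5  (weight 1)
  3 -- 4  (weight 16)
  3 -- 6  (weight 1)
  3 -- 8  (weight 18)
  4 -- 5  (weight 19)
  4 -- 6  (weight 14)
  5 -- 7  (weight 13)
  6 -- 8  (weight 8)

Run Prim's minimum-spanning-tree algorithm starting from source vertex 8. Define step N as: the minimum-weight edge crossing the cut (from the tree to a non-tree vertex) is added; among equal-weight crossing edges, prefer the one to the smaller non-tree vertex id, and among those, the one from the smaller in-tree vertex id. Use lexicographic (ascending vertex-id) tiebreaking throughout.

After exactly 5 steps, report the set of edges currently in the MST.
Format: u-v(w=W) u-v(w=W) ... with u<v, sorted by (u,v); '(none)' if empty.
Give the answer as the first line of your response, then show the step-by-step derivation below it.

0-3(w=7) 0-5(w=11) 1-3(w=5) 3-6(w=1) 6-8(w=8)

step 1: add edge 6-8 (w=8); MST = {6-8(w=8)}
step 2: add edge 3-6 (w=1); MST = {3-6(w=1) 6-8(w=8)}
step 3: add edge 1-3 (w=5); MST = {1-3(w=5) 3-6(w=1) 6-8(w=8)}
step 4: add edge 0-3 (w=7); MST = {0-3(w=7) 1-3(w=5) 3-6(w=1) 6-8(w=8)}
step 5: add edge 0-5 (w=11); MST = {0-3(w=7) 0-5(w=11) 1-3(w=5) 3-6(w=1) 6-8(w=8)}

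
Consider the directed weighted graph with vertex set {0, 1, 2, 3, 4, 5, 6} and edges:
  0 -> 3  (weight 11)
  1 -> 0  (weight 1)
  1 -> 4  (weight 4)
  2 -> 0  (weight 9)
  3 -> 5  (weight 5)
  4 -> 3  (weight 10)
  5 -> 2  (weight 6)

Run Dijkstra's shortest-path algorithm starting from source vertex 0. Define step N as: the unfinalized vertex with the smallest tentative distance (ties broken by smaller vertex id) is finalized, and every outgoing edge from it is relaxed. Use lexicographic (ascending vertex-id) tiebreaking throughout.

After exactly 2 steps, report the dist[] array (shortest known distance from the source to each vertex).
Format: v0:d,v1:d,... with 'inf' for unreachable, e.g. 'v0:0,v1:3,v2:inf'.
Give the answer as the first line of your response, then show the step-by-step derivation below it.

v0:0,v1:inf,v2:inf,v3:11,v4:inf,v5:16,v6:inf

step 1: dist = v0:0,v1:inf,v2:inf,v3:11,v4:inf,v5:inf,v6:inf
step 2: dist = v0:0,v1:inf,v2:inf,v3:11,v4:inf,v5:16,v6:inf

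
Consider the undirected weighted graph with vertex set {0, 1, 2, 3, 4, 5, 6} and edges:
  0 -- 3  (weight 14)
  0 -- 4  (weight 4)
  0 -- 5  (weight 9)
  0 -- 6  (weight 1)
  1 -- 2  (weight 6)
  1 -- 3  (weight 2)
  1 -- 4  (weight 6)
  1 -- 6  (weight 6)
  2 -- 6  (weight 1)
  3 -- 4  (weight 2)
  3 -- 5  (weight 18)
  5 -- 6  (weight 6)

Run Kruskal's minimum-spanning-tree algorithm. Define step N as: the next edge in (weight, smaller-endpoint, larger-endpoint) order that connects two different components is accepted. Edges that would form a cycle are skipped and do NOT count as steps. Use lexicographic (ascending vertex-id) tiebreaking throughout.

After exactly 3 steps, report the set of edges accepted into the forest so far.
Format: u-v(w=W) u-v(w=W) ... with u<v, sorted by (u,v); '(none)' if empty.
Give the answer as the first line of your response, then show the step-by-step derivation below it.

0-6(w=1) 1-3(w=2) 2-6(w=1)

step 1: add edge 0-6 (w=1); MST = {0-6(w=1)}
step 2: add edge 2-6 (w=1); MST = {0-6(w=1) 2-6(w=1)}
step 3: add edge 1-3 (w=2); MST = {0-6(w=1) 1-3(w=2) 2-6(w=1)}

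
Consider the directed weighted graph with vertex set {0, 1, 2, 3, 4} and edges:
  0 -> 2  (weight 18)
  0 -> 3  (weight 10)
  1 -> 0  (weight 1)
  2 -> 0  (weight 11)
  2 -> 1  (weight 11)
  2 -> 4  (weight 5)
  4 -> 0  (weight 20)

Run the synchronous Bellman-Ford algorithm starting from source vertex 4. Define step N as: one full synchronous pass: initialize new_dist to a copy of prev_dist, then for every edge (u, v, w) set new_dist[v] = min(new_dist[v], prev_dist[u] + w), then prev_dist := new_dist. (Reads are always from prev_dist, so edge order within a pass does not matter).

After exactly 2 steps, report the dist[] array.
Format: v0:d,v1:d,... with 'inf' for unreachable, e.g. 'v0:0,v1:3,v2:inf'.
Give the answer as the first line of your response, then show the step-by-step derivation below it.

v0:20,v1:inf,v2:38,v3:30,v4:0

step 1: dist = v0:20,v1:inf,v2:inf,v3:inf,v4:0
step 2: dist = v0:20,v1:inf,v2:38,v3:30,v4:0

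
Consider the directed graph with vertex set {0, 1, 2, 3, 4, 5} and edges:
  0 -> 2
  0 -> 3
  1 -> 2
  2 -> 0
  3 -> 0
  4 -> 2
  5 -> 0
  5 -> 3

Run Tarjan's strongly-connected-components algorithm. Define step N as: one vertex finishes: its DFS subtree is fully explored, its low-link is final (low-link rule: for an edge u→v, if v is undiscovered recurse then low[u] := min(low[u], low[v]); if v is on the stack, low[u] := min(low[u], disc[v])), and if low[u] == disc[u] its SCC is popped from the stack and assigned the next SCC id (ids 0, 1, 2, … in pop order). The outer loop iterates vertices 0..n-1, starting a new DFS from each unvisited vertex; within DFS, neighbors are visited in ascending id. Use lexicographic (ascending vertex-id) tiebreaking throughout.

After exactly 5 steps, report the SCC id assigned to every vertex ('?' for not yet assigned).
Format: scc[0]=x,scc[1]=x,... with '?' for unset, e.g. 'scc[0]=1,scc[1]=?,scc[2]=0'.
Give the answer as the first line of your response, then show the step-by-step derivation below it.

scc[0]=0,scc[1]=1,scc[2]=0,scc[3]=0,scc[4]=2,scc[5]=?

step 1: low=(low[0]=0,low[1]=?,low[2]=0,low[3]=?,low[4]=?,low[5]=?); scc=(scc[0]=?,scc[1]=?,scc[2]=?,scc[3]=?,scc[4]=?,scc[5]=?)
step 2: low=(low[0]=0,low[1]=?,low[2]=0,low[3]=0,low[4]=?,low[5]=?); scc=(scc[0]=?,scc[1]=?,scc[2]=?,scc[3]=?,scc[4]=?,scc[5]=?)
step 3: low=(low[0]=0,low[1]=?,low[2]=0,low[3]=0,low[4]=?,low[5]=?); scc=(scc[0]=0,scc[1]=?,scc[2]=0,scc[3]=0,scc[4]=?,scc[5]=?)
step 4: low=(low[0]=0,low[1]=3,low[2]=0,low[3]=0,low[4]=?,low[5]=?); scc=(scc[0]=0,scc[1]=1,scc[2]=0,scc[3]=0,scc[4]=?,scc[5]=?)
step 5: low=(low[0]=0,low[1]=3,low[2]=0,low[3]=0,low[4]=4,low[5]=?); scc=(scc[0]=0,scc[1]=1,scc[2]=0,scc[3]=0,scc[4]=2,scc[5]=?)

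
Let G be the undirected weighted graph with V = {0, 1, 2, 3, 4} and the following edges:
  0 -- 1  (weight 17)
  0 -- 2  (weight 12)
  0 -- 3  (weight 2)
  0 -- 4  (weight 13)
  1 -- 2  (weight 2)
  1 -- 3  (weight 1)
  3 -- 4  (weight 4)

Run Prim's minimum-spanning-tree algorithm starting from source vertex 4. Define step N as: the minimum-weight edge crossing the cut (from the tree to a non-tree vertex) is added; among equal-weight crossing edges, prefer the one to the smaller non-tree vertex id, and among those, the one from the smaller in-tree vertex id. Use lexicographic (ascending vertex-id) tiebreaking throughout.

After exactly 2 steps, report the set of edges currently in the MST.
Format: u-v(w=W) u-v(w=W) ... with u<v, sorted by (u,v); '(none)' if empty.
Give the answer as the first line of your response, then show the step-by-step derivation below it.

1-3(w=1) 3-4(w=4)

step 1: add edge 3-4 (w=4); MST = {3-4(w=4)}
step 2: add edge 1-3 (w=1); MST = {1-3(w=1) 3-4(w=4)}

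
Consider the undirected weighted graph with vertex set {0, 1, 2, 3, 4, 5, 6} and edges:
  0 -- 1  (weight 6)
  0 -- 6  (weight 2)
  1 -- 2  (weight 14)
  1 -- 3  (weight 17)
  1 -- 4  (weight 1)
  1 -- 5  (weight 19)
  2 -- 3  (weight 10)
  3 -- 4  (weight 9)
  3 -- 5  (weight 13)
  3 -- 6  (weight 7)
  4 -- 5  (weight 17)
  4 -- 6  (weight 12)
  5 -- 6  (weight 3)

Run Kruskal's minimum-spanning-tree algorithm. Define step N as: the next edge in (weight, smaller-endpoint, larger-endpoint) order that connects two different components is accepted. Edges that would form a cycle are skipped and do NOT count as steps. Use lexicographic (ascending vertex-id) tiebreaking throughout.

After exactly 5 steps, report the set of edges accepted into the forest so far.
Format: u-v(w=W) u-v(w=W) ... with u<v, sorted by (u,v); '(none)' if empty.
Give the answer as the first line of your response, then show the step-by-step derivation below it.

0-1(w=6) 0-6(w=2) 1-4(w=1) 3-6(w=7) 5-6(w=3)

step 1: add edge 1-4 (w=1); MST = {1-4(w=1)}
step 2: add edge 0-6 (w=2); MST = {0-6(w=2) 1-4(w=1)}
step 3: add edge 5-6 (w=3); MST = {0-6(w=2) 1-4(w=1) 5-6(w=3)}
step 4: add edge 0-1 (w=6); MST = {0-1(w=6) 0-6(w=2) 1-4(w=1) 5-6(w=3)}
step 5: add edge 3-6 (w=7); MST = {0-1(w=6) 0-6(w=2) 1-4(w=1) 3-6(w=7) 5-6(w=3)}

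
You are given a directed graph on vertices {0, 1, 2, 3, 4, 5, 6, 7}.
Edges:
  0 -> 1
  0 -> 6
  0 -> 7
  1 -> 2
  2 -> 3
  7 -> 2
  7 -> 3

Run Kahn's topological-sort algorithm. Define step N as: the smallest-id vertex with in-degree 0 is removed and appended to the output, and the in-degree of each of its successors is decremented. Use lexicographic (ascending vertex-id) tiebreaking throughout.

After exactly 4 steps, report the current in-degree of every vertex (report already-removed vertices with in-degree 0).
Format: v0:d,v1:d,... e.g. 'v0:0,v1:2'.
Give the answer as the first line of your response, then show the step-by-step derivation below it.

v0:0,v1:0,v2:1,v3:2,v4:0,v5:0,v6:0,v7:0

step 1: output 0; order=[0]; indeg=(0,0,2,2,0,0,0,0)
step 2: output 1; order=[0,1]; indeg=(0,0,1,2,0,0,0,0)
step 3: output 4; order=[0,1,4]; indeg=(0,0,1,2,0,0,0,0)
step 4: output 5; order=[0,1,4,5]; indeg=(0,0,1,2,0,0,0,0)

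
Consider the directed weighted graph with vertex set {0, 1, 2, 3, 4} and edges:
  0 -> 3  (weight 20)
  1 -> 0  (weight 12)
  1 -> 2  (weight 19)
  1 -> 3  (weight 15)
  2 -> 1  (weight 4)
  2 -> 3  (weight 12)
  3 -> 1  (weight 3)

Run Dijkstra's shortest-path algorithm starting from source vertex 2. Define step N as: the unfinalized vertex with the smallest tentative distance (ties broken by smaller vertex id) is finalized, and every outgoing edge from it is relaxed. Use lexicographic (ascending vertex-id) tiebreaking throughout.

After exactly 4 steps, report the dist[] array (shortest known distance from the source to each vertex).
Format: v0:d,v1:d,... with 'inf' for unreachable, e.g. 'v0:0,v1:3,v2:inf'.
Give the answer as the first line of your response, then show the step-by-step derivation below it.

v0:16,v1:4,v2:0,v3:12,v4:inf

step 1: dist = v0:inf,v1:4,v2:0,v3:12,v4:inf
step 2: dist = v0:16,v1:4,v2:0,v3:12,v4:inf
step 3: dist = v0:16,v1:4,v2:0,v3:12,v4:inf
step 4: dist = v0:16,v1:4,v2:0,v3:12,v4:inf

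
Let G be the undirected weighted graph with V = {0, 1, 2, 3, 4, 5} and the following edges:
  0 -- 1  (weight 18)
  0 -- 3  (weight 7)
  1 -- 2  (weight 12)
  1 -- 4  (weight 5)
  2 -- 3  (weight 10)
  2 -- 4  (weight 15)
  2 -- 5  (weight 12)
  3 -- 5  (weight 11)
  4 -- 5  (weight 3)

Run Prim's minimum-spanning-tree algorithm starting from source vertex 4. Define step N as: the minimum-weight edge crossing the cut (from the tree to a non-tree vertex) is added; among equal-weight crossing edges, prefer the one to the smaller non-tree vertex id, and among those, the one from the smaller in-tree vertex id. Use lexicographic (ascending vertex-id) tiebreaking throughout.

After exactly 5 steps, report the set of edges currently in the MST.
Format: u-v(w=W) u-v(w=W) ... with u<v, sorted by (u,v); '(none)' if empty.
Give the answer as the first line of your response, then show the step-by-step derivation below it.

0-3(w=7) 1-4(w=5) 2-3(w=10) 3-5(w=11) 4-5(w=3)

step 1: add edge 4-5 (w=3); MST = {4-5(w=3)}
step 2: add edge 1-4 (w=5); MST = {1-4(w=5) 4-5(w=3)}
step 3: add edge 3-5 (w=11); MST = {1-4(w=5) 3-5(w=11) 4-5(w=3)}
step 4: add edge 0-3 (w=7); MST = {0-3(w=7) 1-4(w=5) 3-5(w=11) 4-5(w=3)}
step 5: add edge 2-3 (w=10); MST = {0-3(w=7) 1-4(w=5) 2-3(w=10) 3-5(w=11) 4-5(w=3)}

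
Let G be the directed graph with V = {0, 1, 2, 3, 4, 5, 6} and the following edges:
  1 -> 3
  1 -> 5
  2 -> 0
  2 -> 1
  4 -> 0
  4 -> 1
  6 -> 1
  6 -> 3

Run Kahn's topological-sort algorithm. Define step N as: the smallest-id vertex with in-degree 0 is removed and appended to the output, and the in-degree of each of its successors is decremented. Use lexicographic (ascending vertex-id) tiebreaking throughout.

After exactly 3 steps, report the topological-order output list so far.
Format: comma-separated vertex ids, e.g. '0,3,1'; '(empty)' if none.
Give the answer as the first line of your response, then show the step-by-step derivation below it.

2,4,0

step 1: output 2; order=[2]; indeg=(1,2,0,2,0,1,0)
step 2: output 4; order=[2,4]; indeg=(0,1,0,2,0,1,0)
step 3: output 0; order=[2,4,0]; indeg=(0,1,0,2,0,1,0)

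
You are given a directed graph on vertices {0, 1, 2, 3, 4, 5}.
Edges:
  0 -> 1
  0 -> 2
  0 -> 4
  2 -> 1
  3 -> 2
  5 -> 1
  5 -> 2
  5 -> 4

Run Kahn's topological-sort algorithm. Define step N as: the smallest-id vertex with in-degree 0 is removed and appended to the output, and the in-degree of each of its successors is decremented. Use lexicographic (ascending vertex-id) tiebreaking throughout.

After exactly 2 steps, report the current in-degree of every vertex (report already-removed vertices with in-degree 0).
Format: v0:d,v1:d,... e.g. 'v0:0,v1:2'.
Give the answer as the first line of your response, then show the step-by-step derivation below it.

v0:0,v1:2,v2:1,v3:0,v4:1,v5:0

step 1: output 0; order=[0]; indeg=(0,2,2,0,1,0)
step 2: output 3; order=[0,3]; indeg=(0,2,1,0,1,0)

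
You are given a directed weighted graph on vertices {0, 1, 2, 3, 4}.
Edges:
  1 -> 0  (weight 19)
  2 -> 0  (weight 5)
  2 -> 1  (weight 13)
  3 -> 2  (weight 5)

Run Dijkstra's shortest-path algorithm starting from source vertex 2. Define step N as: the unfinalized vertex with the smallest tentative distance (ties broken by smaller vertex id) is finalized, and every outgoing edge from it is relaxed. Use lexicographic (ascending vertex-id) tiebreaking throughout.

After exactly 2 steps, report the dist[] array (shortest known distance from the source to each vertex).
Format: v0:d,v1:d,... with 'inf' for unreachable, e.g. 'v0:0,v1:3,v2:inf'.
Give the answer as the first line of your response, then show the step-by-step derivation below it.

v0:5,v1:13,v2:0,v3:inf,v4:inf

step 1: dist = v0:5,v1:13,v2:0,v3:inf,v4:inf
step 2: dist = v0:5,v1:13,v2:0,v3:inf,v4:inf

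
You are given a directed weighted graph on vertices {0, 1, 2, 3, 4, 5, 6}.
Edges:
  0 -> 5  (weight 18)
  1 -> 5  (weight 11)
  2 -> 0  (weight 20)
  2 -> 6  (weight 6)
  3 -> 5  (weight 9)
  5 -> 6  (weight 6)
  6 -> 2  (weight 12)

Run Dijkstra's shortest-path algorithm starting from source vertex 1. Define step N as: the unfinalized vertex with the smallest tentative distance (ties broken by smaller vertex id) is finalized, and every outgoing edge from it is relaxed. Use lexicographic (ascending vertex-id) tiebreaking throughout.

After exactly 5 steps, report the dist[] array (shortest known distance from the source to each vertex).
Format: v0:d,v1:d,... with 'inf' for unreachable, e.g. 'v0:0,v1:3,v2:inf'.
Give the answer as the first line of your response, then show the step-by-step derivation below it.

v0:49,v1:0,v2:29,v3:inf,v4:inf,v5:11,v6:17

step 1: dist = v0:inf,v1:0,v2:inf,v3:inf,v4:inf,v5:11,v6:inf
step 2: dist = v0:inf,v1:0,v2:inf,v3:inf,v4:inf,v5:11,v6:17
step 3: dist = v0:inf,v1:0,v2:29,v3:inf,v4:inf,v5:11,v6:17
step 4: dist = v0:49,v1:0,v2:29,v3:inf,v4:inf,v5:11,v6:17
step 5: dist = v0:49,v1:0,v2:29,v3:inf,v4:inf,v5:11,v6:17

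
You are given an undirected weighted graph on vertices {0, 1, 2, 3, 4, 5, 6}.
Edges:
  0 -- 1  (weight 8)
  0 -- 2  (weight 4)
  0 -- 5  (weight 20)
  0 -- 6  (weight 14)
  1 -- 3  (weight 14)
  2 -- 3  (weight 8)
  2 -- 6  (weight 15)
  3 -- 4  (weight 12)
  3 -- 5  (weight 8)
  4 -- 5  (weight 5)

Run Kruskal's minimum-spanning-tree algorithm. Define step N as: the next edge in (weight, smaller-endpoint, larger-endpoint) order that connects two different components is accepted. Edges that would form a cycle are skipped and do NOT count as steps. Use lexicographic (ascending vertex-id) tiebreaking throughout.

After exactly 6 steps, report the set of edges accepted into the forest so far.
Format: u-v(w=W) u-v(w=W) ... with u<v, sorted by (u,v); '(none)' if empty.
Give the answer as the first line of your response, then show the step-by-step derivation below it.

0-1(w=8) 0-2(w=4) 0-6(w=14) 2-3(w=8) 3-5(w=8) 4-5(w=5)

step 1: add edge 0-2 (w=4); MST = {0-2(w=4)}
step 2: add edge 4-5 (w=5); MST = {0-2(w=4) 4-5(w=5)}
step 3: add edge 0-1 (w=8); MST = {0-1(w=8) 0-2(w=4) 4-5(w=5)}
step 4: add edge 2-3 (w=8); MST = {0-1(w=8) 0-2(w=4) 2-3(w=8) 4-5(w=5)}
step 5: add edge 3-5 (w=8); MST = {0-1(w=8) 0-2(w=4) 2-3(w=8) 3-5(w=8) 4-5(w=5)}
step 6: add edge 0-6 (w=14); MST = {0-1(w=8) 0-2(w=4) 0-6(w=14) 2-3(w=8) 3-5(w=8) 4-5(w=5)}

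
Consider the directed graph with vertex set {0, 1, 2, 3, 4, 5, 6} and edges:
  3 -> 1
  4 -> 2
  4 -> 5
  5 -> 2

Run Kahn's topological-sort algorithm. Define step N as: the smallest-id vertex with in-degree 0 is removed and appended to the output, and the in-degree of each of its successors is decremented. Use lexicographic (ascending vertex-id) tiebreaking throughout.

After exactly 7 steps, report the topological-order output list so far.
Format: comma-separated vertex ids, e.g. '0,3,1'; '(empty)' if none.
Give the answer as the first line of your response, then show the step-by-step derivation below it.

0,3,1,4,5,2,6

step 1: output 0; order=[0]; indeg=(0,1,2,0,0,1,0)
step 2: output 3; order=[0,3]; indeg=(0,0,2,0,0,1,0)
step 3: output 1; order=[0,3,1]; indeg=(0,0,2,0,0,1,0)
step 4: output 4; order=[0,3,1,4]; indeg=(0,0,1,0,0,0,0)
step 5: output 5; order=[0,3,1,4,5]; indeg=(0,0,0,0,0,0,0)
step 6: output 2; order=[0,3,1,4,5,2]; indeg=(0,0,0,0,0,0,0)
step 7: output 6; order=[0,3,1,4,5,2,6]; indeg=(0,0,0,0,0,0,0)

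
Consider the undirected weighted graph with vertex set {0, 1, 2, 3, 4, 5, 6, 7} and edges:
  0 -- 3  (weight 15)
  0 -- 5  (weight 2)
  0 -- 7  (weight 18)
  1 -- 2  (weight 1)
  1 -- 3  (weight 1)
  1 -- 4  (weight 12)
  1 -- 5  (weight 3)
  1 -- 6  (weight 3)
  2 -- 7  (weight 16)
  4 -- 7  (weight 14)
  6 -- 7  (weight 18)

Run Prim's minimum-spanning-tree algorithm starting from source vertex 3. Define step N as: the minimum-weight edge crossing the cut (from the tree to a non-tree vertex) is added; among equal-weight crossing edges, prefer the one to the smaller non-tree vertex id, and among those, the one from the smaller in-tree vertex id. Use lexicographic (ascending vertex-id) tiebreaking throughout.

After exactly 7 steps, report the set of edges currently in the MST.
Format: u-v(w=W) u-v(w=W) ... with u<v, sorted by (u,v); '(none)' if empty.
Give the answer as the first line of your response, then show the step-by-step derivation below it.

0-5(w=2) 1-2(w=1) 1-3(w=1) 1-4(w=12) 1-5(w=3) 1-6(w=3) 4-7(w=14)

step 1: add edge 1-3 (w=1); MST = {1-3(w=1)}
step 2: add edge 1-2 (w=1); MST = {1-2(w=1) 1-3(w=1)}
step 3: add edge 1-5 (w=3); MST = {1-2(w=1) 1-3(w=1) 1-5(w=3)}
step 4: add edge 0-5 (w=2); MST = {0-5(w=2) 1-2(w=1) 1-3(w=1) 1-5(w=3)}
step 5: add edge 1-6 (w=3); MST = {0-5(w=2) 1-2(w=1) 1-3(w=1) 1-5(w=3) 1-6(w=3)}
step 6: add edge 1-4 (w=12); MST = {0-5(w=2) 1-2(w=1) 1-3(w=1) 1-4(w=12) 1-5(w=3) 1-6(w=3)}
step 7: add edge 4-7 (w=14); MST = {0-5(w=2) 1-2(w=1) 1-3(w=1) 1-4(w=12) 1-5(w=3) 1-6(w=3) 4-7(w=14)}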